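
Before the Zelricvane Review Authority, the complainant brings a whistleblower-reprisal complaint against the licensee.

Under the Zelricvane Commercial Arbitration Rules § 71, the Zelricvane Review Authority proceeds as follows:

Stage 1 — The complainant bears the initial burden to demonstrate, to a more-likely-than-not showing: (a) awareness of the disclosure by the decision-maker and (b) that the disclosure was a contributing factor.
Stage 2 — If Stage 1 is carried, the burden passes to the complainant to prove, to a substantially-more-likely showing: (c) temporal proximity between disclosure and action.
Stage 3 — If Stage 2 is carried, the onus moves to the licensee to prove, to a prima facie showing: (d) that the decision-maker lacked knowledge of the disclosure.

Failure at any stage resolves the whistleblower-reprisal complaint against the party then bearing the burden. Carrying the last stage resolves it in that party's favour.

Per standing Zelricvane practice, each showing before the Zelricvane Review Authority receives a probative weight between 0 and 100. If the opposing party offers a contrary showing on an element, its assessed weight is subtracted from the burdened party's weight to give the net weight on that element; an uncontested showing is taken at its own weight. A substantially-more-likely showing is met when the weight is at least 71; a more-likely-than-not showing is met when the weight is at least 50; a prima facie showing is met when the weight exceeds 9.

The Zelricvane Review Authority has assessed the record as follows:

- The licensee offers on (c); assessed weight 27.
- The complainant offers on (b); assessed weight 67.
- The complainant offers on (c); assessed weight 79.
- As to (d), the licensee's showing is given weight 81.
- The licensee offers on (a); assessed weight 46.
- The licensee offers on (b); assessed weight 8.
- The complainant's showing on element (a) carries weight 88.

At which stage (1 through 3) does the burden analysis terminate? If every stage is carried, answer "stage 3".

Stage 1 — burden on complainant; standard: a more-likely-than-not showing (weight is at least 50).
    (a): 88 − 46 = 42 < 50 [not met]
    (b): 67 − 8 = 59 ≥ 50 [met]
  Stage 1 not carried; the complainant fails its burden.
The licensee prevails.

stage 1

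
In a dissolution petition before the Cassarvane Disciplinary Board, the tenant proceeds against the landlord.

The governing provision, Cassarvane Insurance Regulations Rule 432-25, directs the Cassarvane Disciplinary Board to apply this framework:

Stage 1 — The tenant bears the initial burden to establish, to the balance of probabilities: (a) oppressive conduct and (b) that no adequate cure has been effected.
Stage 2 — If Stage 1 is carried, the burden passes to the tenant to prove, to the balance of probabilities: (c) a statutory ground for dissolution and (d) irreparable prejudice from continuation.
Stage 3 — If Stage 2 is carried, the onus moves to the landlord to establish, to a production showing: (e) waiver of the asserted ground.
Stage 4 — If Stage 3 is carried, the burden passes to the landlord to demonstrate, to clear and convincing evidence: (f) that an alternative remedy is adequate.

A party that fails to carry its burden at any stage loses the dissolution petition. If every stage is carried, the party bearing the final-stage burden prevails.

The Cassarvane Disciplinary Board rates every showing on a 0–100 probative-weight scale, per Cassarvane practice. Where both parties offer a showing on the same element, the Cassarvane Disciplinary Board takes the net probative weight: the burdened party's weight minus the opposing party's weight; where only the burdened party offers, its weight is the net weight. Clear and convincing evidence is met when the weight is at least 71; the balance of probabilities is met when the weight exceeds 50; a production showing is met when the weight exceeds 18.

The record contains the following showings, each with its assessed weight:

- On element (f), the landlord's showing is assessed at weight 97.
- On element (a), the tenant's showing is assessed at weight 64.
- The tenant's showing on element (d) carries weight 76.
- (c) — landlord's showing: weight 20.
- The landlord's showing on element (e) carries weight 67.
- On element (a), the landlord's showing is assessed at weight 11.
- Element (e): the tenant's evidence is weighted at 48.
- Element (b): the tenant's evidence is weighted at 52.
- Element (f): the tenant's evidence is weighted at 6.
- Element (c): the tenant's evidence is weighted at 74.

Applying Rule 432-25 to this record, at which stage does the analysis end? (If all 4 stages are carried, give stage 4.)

Stage 1 — burden on tenant; standard: the balance of probabilities (weight exceeds 50).
    (a): 64 − 11 = 53 > 50 [met]
    (b): 52 > 50 [met]
  Stage 1 carried; the burden remains with the tenant.
Stage 2 — burden on tenant; standard: the balance of probabilities (weight exceeds 50).
    (c): 74 − 20 = 54 > 50 [met]
    (d): 76 > 50 [met]
  Stage 2 carried; the burden shifts to the landlord.
Stage 3 — burden on landlord; standard: a production showing (weight exceeds 18).
    (e): 67 − 48 = 19 > 18 [met]
  Stage 3 carried; the burden remains with the landlord.
Stage 4 — burden on landlord; standard: clear and convincing evidence (weight is at least 71).
    (f): 97 − 6 = 91 ≥ 71 [met]
  The landlord carries the last stage.
With every stage satisfied, the landlord prevails.

stage 4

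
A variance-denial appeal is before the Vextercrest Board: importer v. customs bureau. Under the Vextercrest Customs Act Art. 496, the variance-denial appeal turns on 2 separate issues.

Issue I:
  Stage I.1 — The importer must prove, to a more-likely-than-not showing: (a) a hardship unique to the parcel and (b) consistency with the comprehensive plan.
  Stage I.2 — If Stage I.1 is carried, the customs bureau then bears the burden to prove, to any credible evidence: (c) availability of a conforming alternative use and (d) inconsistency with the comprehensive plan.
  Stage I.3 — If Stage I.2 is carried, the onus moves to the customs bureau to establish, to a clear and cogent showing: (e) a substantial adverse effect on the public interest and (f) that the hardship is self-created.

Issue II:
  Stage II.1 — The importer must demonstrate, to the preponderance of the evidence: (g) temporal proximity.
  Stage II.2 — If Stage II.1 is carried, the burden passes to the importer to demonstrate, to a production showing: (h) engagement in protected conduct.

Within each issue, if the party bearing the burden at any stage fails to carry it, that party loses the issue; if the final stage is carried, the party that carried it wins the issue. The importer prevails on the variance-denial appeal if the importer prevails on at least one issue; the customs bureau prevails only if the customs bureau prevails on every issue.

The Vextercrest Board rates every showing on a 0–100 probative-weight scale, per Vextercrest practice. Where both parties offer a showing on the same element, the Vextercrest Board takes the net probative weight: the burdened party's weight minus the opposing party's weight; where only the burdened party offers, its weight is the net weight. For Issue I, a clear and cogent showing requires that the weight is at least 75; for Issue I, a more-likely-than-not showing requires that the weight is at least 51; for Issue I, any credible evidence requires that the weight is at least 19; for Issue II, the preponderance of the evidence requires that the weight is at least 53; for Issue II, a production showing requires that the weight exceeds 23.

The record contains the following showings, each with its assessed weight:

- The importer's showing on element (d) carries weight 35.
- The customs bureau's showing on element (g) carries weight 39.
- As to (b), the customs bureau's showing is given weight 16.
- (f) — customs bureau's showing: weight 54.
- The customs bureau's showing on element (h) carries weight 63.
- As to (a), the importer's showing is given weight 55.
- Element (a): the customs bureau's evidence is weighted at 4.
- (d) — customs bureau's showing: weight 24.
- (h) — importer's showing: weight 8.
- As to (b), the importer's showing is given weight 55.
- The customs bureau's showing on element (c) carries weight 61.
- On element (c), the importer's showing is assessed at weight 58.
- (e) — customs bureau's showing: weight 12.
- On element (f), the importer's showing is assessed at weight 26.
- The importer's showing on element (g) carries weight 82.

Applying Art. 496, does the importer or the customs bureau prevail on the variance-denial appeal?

customs bureau

— Issue I —
Stage I.1 — burden on importer; standard: a more-likely-than-not showing (weight is at least 51).
    (a): 55 − 4 = 51 ≥ 51 [met]
    (b): 55 − 16 = 39 < 51 [not met]
  The importer does not carry Stage I.1.
The analysis ends at Stage I.1; the customs bureau prevails on this issue.
— Issue II —
Stage II.1 — burden on importer; standard: the preponderance of the evidence (weight is at least 53).
    (g): 82 − 39 = 43 < 53 [not met]
  The importer does not carry Stage II.1.
So the customs bureau prevails on this issue.
Per-issue: Issue I → customs bureau; Issue II → customs bureau. The importer must prevail on at least one issue; overall, the customs bureau prevails.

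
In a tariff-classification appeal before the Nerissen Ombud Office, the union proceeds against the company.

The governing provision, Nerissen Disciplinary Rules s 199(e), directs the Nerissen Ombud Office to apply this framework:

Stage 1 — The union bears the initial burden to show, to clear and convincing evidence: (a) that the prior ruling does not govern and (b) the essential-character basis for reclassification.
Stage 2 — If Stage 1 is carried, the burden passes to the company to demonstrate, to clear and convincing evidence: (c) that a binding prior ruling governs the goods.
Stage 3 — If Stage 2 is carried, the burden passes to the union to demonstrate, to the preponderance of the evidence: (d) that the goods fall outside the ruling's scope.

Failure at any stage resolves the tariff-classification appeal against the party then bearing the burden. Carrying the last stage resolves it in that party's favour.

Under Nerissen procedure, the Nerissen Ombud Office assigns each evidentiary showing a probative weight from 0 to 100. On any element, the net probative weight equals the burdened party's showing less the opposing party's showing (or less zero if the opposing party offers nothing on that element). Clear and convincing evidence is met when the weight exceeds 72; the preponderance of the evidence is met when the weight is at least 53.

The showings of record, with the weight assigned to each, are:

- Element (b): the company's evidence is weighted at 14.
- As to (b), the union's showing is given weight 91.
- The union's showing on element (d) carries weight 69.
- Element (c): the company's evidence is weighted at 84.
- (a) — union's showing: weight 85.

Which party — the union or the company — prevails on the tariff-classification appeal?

union

Stage 1 (union, clear and convincing evidence, weight exceeds 72): (a) 85 > 72 — meets; (b) net 91−14=77 > 72 — meets.
  The union carries Stage 1; the company now bears the burden.
Stage 2 (company, clear and convincing evidence, weight exceeds 72): (c) 84 > 72 — meets.
  All elements met. The burden passes to the union.
Stage 3 (union, the preponderance of the evidence, weight is at least 53): (d) 69 ≥ 53 — meets.
  All elements met at the final stage.
Every stage carried; the union prevails.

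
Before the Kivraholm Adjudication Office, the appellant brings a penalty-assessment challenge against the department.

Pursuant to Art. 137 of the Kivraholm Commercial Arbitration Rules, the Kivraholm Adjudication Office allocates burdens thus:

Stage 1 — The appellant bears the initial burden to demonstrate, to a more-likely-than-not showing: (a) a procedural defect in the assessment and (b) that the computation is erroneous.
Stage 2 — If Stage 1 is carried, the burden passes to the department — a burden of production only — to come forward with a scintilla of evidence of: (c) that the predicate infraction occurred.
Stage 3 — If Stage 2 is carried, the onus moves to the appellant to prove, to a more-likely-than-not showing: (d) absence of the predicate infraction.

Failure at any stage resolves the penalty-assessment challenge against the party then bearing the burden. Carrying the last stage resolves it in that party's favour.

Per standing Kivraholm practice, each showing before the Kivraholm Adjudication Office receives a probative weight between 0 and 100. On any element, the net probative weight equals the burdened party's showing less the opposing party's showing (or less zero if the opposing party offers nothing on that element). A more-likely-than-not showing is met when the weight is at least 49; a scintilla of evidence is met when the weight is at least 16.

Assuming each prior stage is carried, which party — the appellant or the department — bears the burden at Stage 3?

appellant

Stage 3's rule assigns the burden to the appellant (to a more-likely-than-not showing).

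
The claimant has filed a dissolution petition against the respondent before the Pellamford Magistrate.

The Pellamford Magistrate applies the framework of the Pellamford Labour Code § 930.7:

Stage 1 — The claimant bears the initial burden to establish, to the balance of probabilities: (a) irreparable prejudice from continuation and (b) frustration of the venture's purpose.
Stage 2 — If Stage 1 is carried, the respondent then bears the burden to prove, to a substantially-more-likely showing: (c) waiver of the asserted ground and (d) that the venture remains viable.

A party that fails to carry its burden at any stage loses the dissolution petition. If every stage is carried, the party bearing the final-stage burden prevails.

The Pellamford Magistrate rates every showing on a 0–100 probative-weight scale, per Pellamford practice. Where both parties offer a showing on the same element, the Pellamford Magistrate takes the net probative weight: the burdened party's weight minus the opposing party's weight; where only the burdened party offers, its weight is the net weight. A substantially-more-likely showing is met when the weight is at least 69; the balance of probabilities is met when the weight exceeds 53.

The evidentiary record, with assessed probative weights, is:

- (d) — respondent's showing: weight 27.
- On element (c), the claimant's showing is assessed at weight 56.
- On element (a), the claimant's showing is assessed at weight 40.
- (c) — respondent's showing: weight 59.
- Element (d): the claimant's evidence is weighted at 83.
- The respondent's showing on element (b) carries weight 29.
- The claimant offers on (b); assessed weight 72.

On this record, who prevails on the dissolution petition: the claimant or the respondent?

Stage 1 — burden on claimant; standard: the balance of probabilities (weight exceeds 53).
    (a): 40 ≤ 53 [not met]
    (b): 72 − 29 = 43 ≤ 53 [not met]
  Not every element is met, so the claimant fails to carry Stage 1.
The respondent prevails.

respondent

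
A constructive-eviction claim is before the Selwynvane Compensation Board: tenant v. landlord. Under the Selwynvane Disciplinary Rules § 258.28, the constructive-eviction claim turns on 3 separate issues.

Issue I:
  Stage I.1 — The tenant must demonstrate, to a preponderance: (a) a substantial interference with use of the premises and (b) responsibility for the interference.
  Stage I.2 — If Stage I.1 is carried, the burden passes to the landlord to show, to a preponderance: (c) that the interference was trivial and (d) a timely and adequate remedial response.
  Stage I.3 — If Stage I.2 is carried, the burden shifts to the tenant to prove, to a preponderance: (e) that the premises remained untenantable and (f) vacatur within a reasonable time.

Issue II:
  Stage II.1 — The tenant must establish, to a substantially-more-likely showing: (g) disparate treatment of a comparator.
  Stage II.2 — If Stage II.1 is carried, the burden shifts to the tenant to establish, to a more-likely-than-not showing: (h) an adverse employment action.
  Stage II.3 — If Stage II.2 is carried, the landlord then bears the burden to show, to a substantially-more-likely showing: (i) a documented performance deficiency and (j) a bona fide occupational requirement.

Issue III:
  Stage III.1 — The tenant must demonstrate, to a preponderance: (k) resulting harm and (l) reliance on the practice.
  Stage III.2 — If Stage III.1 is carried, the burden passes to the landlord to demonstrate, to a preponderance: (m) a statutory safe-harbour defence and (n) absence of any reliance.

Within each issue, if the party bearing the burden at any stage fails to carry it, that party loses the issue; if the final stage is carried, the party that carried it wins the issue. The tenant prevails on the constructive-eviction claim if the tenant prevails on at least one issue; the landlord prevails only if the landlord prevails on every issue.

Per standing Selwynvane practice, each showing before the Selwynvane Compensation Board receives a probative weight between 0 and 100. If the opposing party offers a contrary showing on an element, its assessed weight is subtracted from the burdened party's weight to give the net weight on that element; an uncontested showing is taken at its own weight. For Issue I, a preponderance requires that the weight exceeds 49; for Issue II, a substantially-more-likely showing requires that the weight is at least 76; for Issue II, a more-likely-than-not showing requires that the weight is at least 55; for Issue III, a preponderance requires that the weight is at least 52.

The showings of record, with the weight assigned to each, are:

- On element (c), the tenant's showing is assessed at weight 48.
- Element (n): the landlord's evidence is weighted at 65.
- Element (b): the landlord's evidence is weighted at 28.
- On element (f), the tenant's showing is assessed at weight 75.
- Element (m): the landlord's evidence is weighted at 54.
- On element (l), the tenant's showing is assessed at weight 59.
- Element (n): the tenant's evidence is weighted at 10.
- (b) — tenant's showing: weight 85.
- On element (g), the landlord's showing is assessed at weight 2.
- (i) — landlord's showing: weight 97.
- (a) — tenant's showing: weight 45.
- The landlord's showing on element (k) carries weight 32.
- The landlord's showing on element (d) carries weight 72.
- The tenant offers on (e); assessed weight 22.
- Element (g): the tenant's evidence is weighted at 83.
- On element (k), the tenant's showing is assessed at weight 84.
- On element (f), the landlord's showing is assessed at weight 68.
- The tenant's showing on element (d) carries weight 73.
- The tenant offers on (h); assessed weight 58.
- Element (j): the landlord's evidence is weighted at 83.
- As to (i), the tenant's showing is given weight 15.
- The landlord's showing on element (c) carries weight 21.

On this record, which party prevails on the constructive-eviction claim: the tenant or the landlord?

landlord

— Issue I —
Stage I.1 — burden on tenant; standard: a preponderance (weight exceeds 49).
    (a): 45 ≤ 49 [not met]
    (b): 85 − 28 = 57 > 49 [met]
  Stage I.1 not carried; the tenant fails its burden.
So the landlord prevails on this issue.
— Issue II —
Stage II.1 — burden on tenant; standard: a substantially-more-likely showing (weight is at least 76).
    (g): 83 − 2 = 81 ≥ 76 [met]
  All elements met. The tenant retains the burden for Stage II.2.
Stage II.2 — burden on tenant; standard: a more-likely-than-not showing (weight is at least 55).
    (h): 58 ≥ 55 [met]
  All elements met. The burden passes to the landlord.
Stage II.3 — burden on landlord; standard: a substantially-more-likely showing (weight is at least 76).
    (i): 97 − 15 = 82 ≥ 76 [met]
    (j): 83 ≥ 76 [met]
  All elements met at the final stage.
With every stage satisfied, the landlord prevails on this issue.
— Issue III —
Stage III.1 (tenant, a preponderance, weight is at least 52): (k) net 84−32=52 ≥ 52 — meets; (l) 59 ≥ 52 — meets.
  Stage III.1 carried; the burden shifts to the landlord.
Stage III.2 (landlord, a preponderance, weight is at least 52): (m) 54 ≥ 52 — meets; (n) net 65−10=55 ≥ 52 — meets.
  Stage III.2 carried; the final stage is satisfied.
Every stage carried; the landlord prevails on this issue.
Per-issue: Issue I → landlord; Issue II → landlord; Issue III → landlord. The tenant must prevail on at least one issue; overall, the landlord prevails.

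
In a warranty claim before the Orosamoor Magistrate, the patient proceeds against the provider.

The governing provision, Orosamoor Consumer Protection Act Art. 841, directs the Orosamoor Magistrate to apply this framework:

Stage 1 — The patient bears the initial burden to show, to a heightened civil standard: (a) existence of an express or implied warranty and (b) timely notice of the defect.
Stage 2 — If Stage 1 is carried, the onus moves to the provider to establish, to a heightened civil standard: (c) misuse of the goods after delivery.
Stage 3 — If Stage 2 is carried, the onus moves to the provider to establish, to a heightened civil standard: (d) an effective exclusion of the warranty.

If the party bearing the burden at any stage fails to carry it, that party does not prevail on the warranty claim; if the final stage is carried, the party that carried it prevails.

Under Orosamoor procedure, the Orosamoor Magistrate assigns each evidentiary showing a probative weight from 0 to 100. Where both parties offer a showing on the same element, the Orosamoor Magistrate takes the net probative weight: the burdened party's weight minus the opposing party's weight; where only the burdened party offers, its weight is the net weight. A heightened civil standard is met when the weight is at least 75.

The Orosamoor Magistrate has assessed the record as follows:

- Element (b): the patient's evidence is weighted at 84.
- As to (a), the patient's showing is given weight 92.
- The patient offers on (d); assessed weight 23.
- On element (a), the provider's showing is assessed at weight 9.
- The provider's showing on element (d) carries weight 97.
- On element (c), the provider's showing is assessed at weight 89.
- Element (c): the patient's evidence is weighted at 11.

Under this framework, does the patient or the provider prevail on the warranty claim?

patient

Stage 1 (patient, a heightened civil standard, weight is at least 75): (a) net 92−9=83 ≥ 75 — meets; (b) 84 ≥ 75 — meets.
  Stage 1 is satisfied; the onus moves to the provider.
Stage 2 (provider, a heightened civil standard, weight is at least 75): (c) net 89−11=78 ≥ 75 — meets.
  Stage 2 is satisfied; the provider continues to bear the burden.
Stage 3 (provider, a heightened civil standard, weight is at least 75): (d) net 97−23=74 < 75 — fails.
  The provider does not carry Stage 3.
The analysis ends at Stage 3; the patient prevails.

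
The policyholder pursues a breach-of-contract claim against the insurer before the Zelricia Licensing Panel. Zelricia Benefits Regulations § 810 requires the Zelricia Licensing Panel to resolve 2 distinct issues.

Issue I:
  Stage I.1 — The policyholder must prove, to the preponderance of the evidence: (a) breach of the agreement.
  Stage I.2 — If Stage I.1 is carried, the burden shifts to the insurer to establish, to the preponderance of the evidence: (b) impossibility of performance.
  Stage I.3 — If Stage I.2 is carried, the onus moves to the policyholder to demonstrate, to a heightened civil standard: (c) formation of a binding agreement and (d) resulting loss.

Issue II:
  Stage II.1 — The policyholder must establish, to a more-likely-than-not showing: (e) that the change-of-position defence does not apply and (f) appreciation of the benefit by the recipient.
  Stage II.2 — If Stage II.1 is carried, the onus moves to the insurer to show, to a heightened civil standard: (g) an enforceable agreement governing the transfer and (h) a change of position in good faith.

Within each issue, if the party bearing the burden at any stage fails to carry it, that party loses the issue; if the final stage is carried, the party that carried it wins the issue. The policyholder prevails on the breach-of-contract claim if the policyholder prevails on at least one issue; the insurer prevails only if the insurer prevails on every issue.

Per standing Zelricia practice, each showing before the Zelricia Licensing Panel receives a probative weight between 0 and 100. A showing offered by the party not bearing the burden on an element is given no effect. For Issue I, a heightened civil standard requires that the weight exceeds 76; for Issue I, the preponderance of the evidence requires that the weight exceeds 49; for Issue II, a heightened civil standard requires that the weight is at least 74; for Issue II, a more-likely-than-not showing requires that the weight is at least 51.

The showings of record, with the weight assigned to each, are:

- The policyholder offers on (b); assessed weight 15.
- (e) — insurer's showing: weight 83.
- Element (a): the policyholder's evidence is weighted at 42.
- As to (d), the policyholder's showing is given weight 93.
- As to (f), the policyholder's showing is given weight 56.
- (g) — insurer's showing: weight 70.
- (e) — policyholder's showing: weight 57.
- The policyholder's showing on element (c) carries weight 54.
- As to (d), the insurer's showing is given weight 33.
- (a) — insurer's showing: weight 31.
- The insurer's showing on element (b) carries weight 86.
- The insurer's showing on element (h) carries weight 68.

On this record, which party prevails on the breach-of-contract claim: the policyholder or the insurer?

policyholder

— Issue I —
Stage I.1 (policyholder, the preponderance of the evidence, weight exceeds 49): (a) 42 (insurer's 31 disregarded) ≤ 49 — fails.
  The policyholder does not carry Stage I.1.
So the insurer prevails on this issue.
— Issue II —
Stage II.1 — burden on policyholder; standard: a more-likely-than-not showing (weight is at least 51).
    (e): 57 (insurer's 83 disregarded) ≥ 51 [met]
    (f): 56 ≥ 51 [met]
  The policyholder carries Stage II.1; the insurer now bears the burden.
Stage II.2 — burden on insurer; standard: a heightened civil standard (weight is at least 74).
    (g): 70 < 74 [not met]
    (h): 68 < 74 [not met]
  The insurer does not carry Stage II.2.
The analysis ends at Stage II.2; the policyholder prevails on this issue.
Per-issue: Issue I → insurer; Issue II → policyholder. The policyholder must prevail on at least one issue; overall, the policyholder prevails.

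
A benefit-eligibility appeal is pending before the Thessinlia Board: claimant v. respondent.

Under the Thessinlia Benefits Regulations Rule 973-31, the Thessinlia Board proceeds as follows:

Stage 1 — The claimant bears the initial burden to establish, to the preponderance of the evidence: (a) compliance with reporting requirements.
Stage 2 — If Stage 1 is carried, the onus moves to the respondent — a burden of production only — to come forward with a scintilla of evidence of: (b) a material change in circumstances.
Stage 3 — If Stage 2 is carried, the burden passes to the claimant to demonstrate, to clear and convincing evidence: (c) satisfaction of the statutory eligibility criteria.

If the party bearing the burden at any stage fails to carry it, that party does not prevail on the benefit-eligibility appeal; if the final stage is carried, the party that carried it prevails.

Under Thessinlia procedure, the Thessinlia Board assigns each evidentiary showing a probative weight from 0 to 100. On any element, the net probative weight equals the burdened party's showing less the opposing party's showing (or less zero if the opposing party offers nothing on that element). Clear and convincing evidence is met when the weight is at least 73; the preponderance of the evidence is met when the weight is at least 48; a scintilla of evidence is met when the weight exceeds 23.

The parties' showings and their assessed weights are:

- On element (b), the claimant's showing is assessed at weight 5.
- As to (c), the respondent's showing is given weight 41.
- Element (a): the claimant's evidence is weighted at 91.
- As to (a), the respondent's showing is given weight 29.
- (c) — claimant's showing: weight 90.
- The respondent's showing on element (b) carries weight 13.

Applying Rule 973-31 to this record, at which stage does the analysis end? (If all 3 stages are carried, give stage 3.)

stage 2

Stage 1 — burden on claimant; standard: the preponderance of the evidence (weight is at least 48).
    (a): 91 − 29 = 62 ≥ 48 [met]
  Stage 1 carried; the burden shifts to the respondent.
Stage 2 — burden on respondent; standard: a scintilla of evidence (weight exceeds 23).
    (b): 13 − 5 = 8 ≤ 23 [not met]
  Stage 2 not carried; the respondent fails its burden.
The analysis ends at Stage 2; the claimant prevails.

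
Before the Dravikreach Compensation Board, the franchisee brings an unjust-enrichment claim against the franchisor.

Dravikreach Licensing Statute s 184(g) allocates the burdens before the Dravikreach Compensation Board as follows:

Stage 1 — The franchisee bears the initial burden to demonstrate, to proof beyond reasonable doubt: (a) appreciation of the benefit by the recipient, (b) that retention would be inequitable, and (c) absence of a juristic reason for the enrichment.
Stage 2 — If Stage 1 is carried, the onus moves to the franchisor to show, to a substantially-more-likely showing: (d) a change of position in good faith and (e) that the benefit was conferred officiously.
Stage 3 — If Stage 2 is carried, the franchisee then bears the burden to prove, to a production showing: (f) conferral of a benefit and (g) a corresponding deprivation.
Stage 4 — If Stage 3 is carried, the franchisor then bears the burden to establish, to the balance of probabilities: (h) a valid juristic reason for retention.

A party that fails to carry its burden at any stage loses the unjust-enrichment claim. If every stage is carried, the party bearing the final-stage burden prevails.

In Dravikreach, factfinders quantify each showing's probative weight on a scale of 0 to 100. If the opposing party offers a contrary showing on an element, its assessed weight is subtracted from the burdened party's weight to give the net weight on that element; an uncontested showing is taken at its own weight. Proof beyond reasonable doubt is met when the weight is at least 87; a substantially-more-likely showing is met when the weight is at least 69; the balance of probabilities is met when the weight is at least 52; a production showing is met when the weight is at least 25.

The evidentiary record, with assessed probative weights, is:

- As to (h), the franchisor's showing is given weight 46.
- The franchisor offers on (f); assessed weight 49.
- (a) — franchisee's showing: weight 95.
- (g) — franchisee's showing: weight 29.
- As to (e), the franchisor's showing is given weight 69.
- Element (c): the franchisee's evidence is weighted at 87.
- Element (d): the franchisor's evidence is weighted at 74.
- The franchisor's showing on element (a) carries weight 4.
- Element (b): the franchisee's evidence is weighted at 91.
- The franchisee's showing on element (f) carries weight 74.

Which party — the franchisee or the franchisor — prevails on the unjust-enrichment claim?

At Stage 1 the franchisee must meet proof beyond reasonable doubt (weight is at least 87): on (a) the weight is 95 less the opposing 4 gives net 91, which does reach 87, so (a) meets the standard; on (b) the weight is 91, which does reach 87, so (b) meets the standard; on (c) the weight is 87, ≥ 87, so (c) meets the standard.
  The franchisee carries Stage 1; the franchisor now bears the burden.
At Stage 2 the franchisor must meet a substantially-more-likely showing (weight is at least 69): on (d) the weight is 74, which does reach 69, so (d) meets the standard; on (e) the weight is 69, ≥ 69, so (e) meets the standard.
  All elements met. The burden passes to the franchisee.
At Stage 3 the franchisee must meet a production showing (weight is at least 25): on (f) the weight is 74 less the opposing 49 gives net 25, which does reach 25, so (f) meets the standard; on (g) the weight is 29, which does reach 25, so (g) meets the standard.
  All elements met. The burden passes to the franchisor.
At Stage 4 the franchisor must meet the balance of probabilities (weight is at least 52): on (h) the weight is 46, which does not reach 52, so (h) does not meet the standard.
  Not every element is met, so the franchisor fails to carry Stage 4.
The analysis ends at Stage 4; the franchisee prevails.

franchisee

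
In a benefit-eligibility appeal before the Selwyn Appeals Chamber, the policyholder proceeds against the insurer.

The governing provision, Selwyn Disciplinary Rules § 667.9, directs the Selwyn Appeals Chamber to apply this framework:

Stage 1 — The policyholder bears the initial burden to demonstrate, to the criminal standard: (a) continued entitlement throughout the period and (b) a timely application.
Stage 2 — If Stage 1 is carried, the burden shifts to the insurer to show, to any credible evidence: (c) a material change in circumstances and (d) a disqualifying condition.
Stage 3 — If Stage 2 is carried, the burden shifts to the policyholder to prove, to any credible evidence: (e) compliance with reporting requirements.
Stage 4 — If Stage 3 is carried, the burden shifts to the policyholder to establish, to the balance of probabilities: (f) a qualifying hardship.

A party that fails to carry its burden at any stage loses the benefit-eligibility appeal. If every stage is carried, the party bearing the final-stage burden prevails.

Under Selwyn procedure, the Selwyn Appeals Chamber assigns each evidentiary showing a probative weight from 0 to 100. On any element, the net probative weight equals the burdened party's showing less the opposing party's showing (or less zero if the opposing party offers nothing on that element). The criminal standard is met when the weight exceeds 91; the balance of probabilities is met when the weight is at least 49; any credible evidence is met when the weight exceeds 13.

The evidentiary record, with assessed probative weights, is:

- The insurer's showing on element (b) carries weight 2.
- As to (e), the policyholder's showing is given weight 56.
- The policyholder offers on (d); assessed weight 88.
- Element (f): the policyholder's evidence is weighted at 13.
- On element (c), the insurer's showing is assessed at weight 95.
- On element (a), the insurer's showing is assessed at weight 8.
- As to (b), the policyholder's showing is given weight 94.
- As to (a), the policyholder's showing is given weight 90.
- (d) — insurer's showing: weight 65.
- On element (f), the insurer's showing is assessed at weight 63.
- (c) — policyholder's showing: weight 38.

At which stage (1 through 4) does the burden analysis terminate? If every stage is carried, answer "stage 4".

Stage 1 (policyholder, the criminal standard, weight exceeds 91): (a) net 90−8=82 ≤ 91 — fails; (b) net 94−2=92 > 91 — meets.
  Not every element is met, so the policyholder fails to carry Stage 1.
So the insurer prevails.

stage 1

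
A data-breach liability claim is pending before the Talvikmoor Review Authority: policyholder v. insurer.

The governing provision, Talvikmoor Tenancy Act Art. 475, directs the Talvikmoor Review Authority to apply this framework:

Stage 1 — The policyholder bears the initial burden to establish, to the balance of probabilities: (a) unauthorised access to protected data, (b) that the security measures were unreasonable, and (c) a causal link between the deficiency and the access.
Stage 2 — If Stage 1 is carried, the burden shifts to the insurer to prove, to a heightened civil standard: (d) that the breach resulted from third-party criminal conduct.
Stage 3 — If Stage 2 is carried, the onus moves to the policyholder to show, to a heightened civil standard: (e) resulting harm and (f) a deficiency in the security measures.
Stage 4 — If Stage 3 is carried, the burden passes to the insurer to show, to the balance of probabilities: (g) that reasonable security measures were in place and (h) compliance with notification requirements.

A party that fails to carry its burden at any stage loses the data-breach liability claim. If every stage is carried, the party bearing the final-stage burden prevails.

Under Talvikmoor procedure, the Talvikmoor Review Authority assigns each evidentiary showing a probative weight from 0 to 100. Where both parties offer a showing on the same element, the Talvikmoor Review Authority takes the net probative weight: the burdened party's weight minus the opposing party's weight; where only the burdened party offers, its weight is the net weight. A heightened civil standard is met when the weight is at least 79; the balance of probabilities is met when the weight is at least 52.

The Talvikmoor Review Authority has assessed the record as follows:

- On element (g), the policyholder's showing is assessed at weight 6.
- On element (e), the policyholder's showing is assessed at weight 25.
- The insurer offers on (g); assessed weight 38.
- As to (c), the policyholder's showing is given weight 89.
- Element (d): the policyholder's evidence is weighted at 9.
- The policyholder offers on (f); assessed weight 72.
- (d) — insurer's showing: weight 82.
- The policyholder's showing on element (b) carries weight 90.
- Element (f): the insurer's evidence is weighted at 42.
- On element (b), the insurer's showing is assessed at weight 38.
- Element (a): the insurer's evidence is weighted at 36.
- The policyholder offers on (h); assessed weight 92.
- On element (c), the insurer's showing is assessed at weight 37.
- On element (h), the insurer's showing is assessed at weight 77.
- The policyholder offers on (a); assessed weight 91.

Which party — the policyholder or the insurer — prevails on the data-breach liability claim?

At Stage 1 the policyholder must meet the balance of probabilities (weight is at least 52): on (a) the weight is 91 less the opposing 36 gives net 55, ≥ 52, so (a) meets the standard; on (b) the weight is 90 less the opposing 38 gives net 52, ≥ 52, so (b) meets the standard; on (c) the weight is 89 less the opposing 37 gives net 52, which does reach 52, so (c) meets the standard.
  Stage 1 is satisfied; the onus moves to the insurer.
At Stage 2 the insurer must meet a heightened civil standard (weight is at least 79): on (d) the weight is 82 less the opposing 9 gives net 73, < 79, so (d) does not meet the standard.
  Not every element is met, so the insurer fails to carry Stage 2.
So the policyholder prevails.

policyholder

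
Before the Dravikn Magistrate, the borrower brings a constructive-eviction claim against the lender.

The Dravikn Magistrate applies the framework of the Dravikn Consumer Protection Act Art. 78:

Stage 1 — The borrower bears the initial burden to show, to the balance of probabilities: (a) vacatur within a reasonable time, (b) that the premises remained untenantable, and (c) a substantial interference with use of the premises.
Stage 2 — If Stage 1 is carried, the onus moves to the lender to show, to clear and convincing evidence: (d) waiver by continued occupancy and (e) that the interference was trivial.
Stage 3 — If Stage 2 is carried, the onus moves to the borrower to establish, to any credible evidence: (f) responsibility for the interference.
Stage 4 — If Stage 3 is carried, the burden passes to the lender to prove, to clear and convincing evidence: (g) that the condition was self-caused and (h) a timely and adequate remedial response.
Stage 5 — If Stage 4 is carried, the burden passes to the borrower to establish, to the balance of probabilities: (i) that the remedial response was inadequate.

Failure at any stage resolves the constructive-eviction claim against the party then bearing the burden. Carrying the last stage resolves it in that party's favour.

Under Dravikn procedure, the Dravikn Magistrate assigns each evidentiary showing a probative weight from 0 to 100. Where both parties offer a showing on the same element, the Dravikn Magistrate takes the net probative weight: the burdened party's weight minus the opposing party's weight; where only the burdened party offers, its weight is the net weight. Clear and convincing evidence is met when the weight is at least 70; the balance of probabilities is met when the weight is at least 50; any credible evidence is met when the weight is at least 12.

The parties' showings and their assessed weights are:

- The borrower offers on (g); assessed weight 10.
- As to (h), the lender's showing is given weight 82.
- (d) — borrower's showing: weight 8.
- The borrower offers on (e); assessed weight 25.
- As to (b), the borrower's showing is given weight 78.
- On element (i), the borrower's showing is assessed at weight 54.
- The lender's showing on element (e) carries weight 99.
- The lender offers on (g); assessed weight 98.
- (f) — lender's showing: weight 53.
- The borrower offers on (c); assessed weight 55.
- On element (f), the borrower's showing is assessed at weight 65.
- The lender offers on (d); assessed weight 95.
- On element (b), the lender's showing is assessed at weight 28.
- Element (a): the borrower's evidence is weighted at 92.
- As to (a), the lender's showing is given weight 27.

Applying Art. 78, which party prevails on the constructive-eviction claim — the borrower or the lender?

Stage 1 — burden on borrower; standard: the balance of probabilities (weight is at least 50).
    (a): 92 − 27 = 65 ≥ 50 [met]
    (b): 78 − 28 = 50 ≥ 50 [met]
    (c): 55 ≥ 50 [met]
  Stage 1 carried; the burden shifts to the lender.
Stage 2 — burden on lender; standard: clear and convincing evidence (weight is at least 70).
    (d): 95 − 8 = 87 ≥ 70 [met]
    (e): 99 − 25 = 74 ≥ 70 [met]
  Stage 2 carried; the burden shifts to the borrower.
Stage 3 — burden on borrower; standard: any credible evidence (weight is at least 12).
    (f): 65 − 53 = 12 ≥ 12 [met]
  Stage 3 is satisfied; the onus moves to the lender.
Stage 4 — burden on lender; standard: clear and convincing evidence (weight is at least 70).
    (g): 98 − 10 = 88 ≥ 70 [met]
    (h): 82 ≥ 70 [met]
  The lender carries Stage 4; the borrower now bears the burden.
Stage 5 — burden on borrower; standard: the balance of probabilities (weight is at least 50).
    (i): 54 ≥ 50 [met]
  The borrower carries the last stage.
With every stage satisfied, the borrower prevails.

borrower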